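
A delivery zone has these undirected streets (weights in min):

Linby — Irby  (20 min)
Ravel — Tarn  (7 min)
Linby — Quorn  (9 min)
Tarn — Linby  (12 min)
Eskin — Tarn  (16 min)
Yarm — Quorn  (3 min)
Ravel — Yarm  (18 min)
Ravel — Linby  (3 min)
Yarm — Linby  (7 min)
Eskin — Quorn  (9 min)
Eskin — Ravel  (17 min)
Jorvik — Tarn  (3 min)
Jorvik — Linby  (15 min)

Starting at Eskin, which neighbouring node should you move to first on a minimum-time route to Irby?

Quorn

Compare a few routes:
Eskin - Quorn - Yarm - Linby - Irby: 9+3+7+20 = 39
Eskin - Ravel - Linby - Irby: 17+3+20 = 40
Eskin - Quorn - Linby - Irby: 9+9+20 = 38
Eskin - Tarn - Ravel - Linby - Irby: 16+7+3+20 = 46
The minimum is 38 min via Eskin - Quorn - Linby - Irby.
So from Eskin the first move is to Quorn.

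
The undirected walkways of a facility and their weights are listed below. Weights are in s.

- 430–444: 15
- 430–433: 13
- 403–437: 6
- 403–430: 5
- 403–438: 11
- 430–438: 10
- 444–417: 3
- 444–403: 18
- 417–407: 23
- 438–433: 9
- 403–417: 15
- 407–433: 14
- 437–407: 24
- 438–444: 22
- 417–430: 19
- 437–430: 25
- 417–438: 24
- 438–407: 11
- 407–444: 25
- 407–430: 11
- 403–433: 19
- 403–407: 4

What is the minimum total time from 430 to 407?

9 s

Shortest distances from 430:
430: 0
403: 5  (via 430)
407: 9  (via 403)
Shortest route: 430 → 403 → 407 = 9 s.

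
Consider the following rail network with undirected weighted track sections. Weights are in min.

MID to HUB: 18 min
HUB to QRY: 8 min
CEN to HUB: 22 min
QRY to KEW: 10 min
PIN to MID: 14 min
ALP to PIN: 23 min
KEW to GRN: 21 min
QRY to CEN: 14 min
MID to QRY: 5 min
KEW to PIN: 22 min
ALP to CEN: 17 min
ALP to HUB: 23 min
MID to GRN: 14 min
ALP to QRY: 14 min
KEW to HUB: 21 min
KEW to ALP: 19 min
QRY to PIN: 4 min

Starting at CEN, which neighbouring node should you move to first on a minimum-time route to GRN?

Compare a few routes:
CEN → QRY → KEW → GRN: 14+10+21 = 45
CEN → QRY → PIN → MID → GRN: 14+4+14+14 = 46
CEN → QRY → MID → GRN: 14+5+14 = 33
The minimum is 33 min via CEN → QRY → MID → GRN.
So from CEN the first move is to QRY.

QRY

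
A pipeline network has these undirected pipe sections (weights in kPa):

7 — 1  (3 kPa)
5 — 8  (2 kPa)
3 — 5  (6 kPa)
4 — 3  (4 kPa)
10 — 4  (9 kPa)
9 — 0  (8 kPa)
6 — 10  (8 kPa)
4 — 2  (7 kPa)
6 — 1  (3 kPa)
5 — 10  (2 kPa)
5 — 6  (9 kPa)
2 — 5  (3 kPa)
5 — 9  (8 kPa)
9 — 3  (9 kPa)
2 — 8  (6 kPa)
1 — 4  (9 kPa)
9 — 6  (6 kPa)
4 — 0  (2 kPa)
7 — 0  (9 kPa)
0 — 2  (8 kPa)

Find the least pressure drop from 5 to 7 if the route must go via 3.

21 kPa

Best 5 to 3: 5–3 costing 6
Shortest 3→7: 3–4–0–7 = 15
Total via 3: 6 + 15 = 21 kPa.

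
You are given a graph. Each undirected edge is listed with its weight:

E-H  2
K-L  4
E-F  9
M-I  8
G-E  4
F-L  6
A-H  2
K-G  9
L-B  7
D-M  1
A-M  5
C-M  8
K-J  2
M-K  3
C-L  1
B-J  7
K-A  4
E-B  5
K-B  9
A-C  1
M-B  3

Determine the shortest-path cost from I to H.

15

Settle nodes by increasing distance from I:
I: 0
M: 8  (via I)
D: 9  (via M)
B: 11  (via M)
K: 11  (via M)
A: 13  (via M)
J: 13  (via K)
C: 14  (via A)
H: 15  (via A)
Shortest route: I → M → A → H = 15.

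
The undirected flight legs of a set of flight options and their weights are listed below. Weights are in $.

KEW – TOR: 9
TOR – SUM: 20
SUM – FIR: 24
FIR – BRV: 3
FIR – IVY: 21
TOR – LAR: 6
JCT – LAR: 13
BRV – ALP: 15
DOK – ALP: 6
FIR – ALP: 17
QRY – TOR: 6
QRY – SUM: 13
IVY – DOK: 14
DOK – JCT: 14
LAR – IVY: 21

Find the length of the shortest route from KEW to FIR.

$52

Compare a few routes:
KEW–TOR–SUM–FIR: 9+20+24 = 53
KEW–TOR–QRY–SUM–FIR: 9+6+13+24 = 52
KEW–TOR–LAR–IVY–FIR: 9+6+21+21 = 57
Cheapest is KEW–TOR–QRY–SUM–FIR at $52.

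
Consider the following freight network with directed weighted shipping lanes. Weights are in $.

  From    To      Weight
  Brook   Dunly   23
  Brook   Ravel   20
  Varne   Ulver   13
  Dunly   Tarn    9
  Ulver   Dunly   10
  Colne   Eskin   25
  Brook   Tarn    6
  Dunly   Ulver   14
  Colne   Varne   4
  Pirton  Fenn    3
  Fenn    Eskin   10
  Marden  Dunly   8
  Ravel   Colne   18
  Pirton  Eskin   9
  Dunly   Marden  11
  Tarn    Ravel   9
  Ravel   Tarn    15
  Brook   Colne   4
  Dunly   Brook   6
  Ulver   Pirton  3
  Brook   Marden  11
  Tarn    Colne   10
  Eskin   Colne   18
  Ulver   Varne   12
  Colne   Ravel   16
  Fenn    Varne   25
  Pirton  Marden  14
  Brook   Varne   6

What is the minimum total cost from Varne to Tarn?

Shortest distances from Varne:
Varne: 0
Ulver: 13  (via Varne)
Pirton: 16  (via Ulver)
Fenn: 19  (via Pirton)
Dunly: 23  (via Ulver)
Eskin: 25  (via Pirton)
Brook: 29  (via Dunly)
Marden: 30  (via Pirton)
Tarn: 32  (via Dunly)
Shortest route: Varne–Ulver–Dunly–Tarn = $32.

$32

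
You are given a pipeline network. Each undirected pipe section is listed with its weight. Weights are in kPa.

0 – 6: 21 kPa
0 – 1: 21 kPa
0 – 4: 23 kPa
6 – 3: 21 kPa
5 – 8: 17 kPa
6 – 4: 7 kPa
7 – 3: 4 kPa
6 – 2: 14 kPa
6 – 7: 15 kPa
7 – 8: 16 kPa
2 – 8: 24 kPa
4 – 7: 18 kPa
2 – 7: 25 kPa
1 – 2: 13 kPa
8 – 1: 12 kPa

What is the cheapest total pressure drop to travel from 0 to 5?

50 kPa

Enumerating some paths:
0–6–7–8–5: 21+15+16+17 = 69
0–1–8–5: 21+12+17 = 50
0–4–7–8–5: 23+18+16+17 = 74
The minimum is 50 kPa via 0–1–8–5.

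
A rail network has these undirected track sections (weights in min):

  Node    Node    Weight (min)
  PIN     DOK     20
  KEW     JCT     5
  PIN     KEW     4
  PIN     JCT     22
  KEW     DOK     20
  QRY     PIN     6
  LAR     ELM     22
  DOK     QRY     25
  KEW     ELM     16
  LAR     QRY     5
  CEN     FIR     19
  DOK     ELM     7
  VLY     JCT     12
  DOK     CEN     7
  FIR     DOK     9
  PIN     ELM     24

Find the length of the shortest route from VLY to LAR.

Compare a few routes:
VLY → JCT → PIN → QRY → LAR: 12+22+6+5 = 45
VLY → JCT → KEW → PIN → QRY → LAR: 12+5+4+6+5 = 32
VLY → JCT → KEW → ELM → LAR: 12+5+16+22 = 55
VLY → JCT → KEW → DOK → ELM → LAR: 12+5+20+7+22 = 66
Cheapest is VLY → JCT → KEW → PIN → QRY → LAR at 32 min.

32 min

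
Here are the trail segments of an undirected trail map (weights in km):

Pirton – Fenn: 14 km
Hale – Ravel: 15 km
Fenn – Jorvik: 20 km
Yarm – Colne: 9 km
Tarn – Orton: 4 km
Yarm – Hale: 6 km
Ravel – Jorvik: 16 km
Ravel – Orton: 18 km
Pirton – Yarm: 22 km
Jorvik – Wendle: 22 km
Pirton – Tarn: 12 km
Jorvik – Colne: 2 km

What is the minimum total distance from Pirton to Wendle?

55 km

Shortest distances from Pirton:
Pirton: 0
Tarn: 12  (via Pirton)
Fenn: 14  (via Pirton)
Orton: 16  (via Tarn)
Yarm: 22  (via Pirton)
Hale: 28  (via Yarm)
Colne: 31  (via Yarm)
Jorvik: 33  (via Colne)
Ravel: 34  (via Orton)
Wendle: 55  (via Jorvik)
Shortest route: Pirton → Yarm → Colne → Jorvik → Wendle = 55 km.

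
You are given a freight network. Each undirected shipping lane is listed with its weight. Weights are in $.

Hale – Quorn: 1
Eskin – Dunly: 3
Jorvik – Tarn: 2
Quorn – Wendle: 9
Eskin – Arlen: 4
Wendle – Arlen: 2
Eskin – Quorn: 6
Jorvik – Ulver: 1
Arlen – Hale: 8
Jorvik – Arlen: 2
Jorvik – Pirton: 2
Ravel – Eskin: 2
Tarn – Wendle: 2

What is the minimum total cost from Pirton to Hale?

Running Dijkstra from Pirton:
Pirton: 0
Jorvik: 2  (via Pirton)
Ulver: 3  (via Jorvik)
Tarn: 4  (via Jorvik)
Arlen: 4  (via Jorvik)
Wendle: 6  (via Tarn)
Eskin: 8  (via Arlen)
Ravel: 10  (via Eskin)
Dunly: 11  (via Eskin)
Hale: 12  (via Arlen)
Shortest route: Pirton–Jorvik–Arlen–Hale = $12.

$12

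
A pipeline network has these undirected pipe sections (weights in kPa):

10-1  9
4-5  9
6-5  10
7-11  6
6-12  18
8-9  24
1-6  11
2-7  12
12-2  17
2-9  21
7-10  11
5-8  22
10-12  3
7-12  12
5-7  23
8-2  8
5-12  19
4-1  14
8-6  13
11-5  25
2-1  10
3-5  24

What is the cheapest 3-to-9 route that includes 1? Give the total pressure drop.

76 kPa

Best 3 to 1: 3 → 5 → 6 → 1 costing 45
Shortest 1→9: 1 → 2 → 9 = 31
Total via 1: 45 + 31 = 76 kPa.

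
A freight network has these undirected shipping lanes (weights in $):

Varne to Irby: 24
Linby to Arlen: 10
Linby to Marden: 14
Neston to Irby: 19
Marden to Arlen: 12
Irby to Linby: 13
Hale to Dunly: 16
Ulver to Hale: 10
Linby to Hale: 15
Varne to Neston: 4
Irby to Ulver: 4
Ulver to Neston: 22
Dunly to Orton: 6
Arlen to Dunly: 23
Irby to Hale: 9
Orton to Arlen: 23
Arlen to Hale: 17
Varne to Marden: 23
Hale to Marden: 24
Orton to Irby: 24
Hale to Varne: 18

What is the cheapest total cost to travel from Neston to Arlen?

Settle nodes by increasing distance from Neston:
Neston: 0
Varne: 4  (via Neston)
Irby: 19  (via Neston)
Ulver: 22  (via Neston)
Hale: 22  (via Varne)
Marden: 27  (via Varne)
Linby: 32  (via Irby)
Dunly: 38  (via Hale)
Arlen: 39  (via Hale)
Shortest route: Neston → Varne → Hale → Arlen = $39.

$39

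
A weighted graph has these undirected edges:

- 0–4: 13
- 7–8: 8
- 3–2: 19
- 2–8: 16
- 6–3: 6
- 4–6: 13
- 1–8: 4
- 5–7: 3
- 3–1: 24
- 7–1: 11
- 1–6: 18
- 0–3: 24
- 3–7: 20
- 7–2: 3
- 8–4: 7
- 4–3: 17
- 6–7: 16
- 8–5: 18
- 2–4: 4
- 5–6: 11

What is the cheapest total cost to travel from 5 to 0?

23

Compare a few routes:
5–6–4–0: 11+13+13 = 37
5–7–2–4–0: 3+3+4+13 = 23
5–8–4–0: 18+7+13 = 38
5–7–8–4–0: 3+8+7+13 = 31
Cheapest is 5–7–2–4–0 at 23.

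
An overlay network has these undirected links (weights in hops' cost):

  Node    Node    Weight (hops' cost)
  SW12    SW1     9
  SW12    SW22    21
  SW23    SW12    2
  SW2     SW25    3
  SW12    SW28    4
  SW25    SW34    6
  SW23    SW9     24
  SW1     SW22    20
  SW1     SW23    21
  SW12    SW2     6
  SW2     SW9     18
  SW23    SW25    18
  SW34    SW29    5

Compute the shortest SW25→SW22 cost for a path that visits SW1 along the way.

38 hops' cost

Shortest SW25→SW1: SW25 → SW2 → SW12 → SW1 = 18
Shortest SW1→SW22: SW1 → SW22 = 20
Total via SW1: 18 + 20 = 38 hops' cost.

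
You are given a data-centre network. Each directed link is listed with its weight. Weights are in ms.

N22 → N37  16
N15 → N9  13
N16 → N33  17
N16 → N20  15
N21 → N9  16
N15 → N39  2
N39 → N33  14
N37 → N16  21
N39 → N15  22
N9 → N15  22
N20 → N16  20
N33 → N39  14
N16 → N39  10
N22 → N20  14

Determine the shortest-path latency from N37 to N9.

Enumerating some paths:
N37 - N16 - N39 - N15 - N9: 21+10+22+13 = 66
N37 - N16 - N33 - N39 - N15 - N9: 21+17+14+22+13 = 87
Cheapest is N37 - N16 - N39 - N15 - N9 at 66 ms.

66 ms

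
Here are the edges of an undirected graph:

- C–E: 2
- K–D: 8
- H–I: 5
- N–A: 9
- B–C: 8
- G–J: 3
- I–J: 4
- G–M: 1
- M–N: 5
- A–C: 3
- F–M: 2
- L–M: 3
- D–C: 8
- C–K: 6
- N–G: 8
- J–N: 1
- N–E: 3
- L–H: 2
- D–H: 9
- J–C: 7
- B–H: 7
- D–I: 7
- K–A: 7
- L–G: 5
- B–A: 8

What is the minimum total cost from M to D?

14

Running Dijkstra from M:
M: 0
G: 1  (via M)
F: 2  (via M)
L: 3  (via M)
J: 4  (via G)
H: 5  (via L)
N: 5  (via M)
E: 8  (via N)
I: 8  (via J)
C: 10  (via E)
B: 12  (via H)
A: 13  (via C)
D: 14  (via H)
Shortest route: M → L → H → D = 14.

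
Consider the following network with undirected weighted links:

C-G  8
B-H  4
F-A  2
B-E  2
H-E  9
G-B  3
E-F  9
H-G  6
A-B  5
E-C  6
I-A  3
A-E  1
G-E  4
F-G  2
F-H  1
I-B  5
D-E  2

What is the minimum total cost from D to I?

Compare a few routes:
D → E → B → I: 2+2+5 = 9
D → E → A → I: 2+1+3 = 6
The minimum is 6 via D → E → A → I.

6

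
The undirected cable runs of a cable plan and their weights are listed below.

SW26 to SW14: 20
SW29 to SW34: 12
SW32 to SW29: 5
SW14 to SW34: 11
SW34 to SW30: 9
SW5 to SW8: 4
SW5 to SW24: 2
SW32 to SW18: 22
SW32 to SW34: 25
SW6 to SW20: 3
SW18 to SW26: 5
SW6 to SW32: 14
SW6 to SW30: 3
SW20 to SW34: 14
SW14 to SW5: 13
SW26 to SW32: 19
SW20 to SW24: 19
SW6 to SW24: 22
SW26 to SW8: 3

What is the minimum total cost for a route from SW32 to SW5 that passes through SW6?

Best SW32 to SW6: SW32 → SW6 costing 14
Shortest SW6→SW5: SW6 → SW24 → SW5 = 24
Total via SW6: 14 + 24 = 38.

38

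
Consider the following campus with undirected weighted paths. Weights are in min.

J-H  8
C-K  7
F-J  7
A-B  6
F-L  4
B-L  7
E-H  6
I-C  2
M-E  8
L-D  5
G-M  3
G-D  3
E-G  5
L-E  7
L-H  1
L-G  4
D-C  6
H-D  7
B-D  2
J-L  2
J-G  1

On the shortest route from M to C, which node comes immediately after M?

G

Compare a few routes:
M - G - D - C: 3+3+6 = 12
M - G - J - L - D - C: 3+1+2+5+6 = 17
Cheapest is M - G - D - C at 12 min.
So from M the first move is to G.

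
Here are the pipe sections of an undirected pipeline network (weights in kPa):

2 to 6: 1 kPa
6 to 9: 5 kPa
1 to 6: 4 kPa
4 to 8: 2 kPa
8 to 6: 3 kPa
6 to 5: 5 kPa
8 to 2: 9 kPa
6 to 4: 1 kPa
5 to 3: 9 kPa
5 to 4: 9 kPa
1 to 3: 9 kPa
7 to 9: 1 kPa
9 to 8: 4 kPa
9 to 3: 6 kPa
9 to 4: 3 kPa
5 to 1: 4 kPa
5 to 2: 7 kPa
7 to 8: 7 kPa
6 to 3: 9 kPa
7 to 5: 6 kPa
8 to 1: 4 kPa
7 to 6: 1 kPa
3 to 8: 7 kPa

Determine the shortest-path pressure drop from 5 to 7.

6 kPa

Running Dijkstra from 5:
5: 0
1: 4  (via 5)
6: 5  (via 5)
2: 6  (via 6)
4: 6  (via 6)
7: 6  (via 5)
Shortest route: 5 → 7 = 6 kPa.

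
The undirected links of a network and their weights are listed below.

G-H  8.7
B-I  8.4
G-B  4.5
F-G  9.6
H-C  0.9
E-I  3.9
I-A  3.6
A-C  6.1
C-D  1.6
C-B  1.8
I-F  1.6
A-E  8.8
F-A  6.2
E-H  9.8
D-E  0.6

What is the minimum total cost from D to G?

7.9

Compare a few routes:
D–E–I–B–G: 0.6+3.9+8.4+4.5 = 17.4
D–C–B–G: 1.6+1.8+4.5 = 7.9
D–E–I–F–G: 0.6+3.9+1.6+9.6 = 15.7
D–C–H–G: 1.6+0.9+8.7 = 11.2
The minimum is 7.9 via D–C–B–G.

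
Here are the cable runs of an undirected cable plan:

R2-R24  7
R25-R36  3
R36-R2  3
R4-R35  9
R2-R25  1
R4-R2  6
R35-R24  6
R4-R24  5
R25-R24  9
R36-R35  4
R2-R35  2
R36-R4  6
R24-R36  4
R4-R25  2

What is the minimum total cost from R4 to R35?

Running Dijkstra from R4:
R4: 0
R25: 2  (via R4)
R2: 3  (via R25)
R36: 5  (via R25)
R35: 5  (via R2)
Shortest route: R4 → R25 → R2 → R35 = 5.

5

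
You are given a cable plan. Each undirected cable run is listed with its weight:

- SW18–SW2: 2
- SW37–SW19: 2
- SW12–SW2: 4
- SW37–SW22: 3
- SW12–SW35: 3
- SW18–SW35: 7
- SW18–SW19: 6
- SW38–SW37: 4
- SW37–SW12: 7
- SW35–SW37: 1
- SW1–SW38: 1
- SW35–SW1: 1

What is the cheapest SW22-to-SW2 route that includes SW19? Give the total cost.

Best SW22 to SW19: SW22 → SW37 → SW19 costing 5
Shortest SW19→SW2: SW19 → SW18 → SW2 = 8
Total via SW19: 5 + 8 = 13.

13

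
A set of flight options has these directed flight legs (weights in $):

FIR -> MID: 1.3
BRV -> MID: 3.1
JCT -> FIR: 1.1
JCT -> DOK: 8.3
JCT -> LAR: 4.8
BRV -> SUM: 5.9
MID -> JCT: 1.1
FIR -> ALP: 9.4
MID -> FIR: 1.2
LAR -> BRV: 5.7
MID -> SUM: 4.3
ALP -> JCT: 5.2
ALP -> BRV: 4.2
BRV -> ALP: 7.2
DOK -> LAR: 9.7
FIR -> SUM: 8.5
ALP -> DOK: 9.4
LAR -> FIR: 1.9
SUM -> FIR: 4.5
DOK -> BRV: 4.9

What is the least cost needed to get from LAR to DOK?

Compare a few routes:
LAR → BRV → ALP → DOK: 5.7+7.2+9.4 = 22.3
LAR → BRV → MID → JCT → DOK: 5.7+3.1+1.1+8.3 = 18.2
LAR → FIR → ALP → DOK: 1.9+9.4+9.4 = 20.7
LAR → FIR → MID → JCT → DOK: 1.9+1.3+1.1+8.3 = 12.6
The minimum is $12.6 via LAR → FIR → MID → JCT → DOK.

$12.6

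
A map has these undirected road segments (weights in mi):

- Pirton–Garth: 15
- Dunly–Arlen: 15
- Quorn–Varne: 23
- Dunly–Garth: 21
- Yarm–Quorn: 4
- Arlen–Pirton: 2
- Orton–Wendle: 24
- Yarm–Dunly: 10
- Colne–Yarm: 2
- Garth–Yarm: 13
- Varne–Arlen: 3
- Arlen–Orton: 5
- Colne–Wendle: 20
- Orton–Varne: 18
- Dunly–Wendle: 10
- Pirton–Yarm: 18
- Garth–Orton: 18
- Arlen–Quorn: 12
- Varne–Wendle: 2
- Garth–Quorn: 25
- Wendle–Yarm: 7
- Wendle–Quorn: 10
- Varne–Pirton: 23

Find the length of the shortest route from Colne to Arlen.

Shortest distances from Colne:
Colne: 0
Yarm: 2  (via Colne)
Quorn: 6  (via Yarm)
Wendle: 9  (via Yarm)
Varne: 11  (via Wendle)
Dunly: 12  (via Yarm)
Arlen: 14  (via Varne)
Shortest route: Colne–Yarm–Wendle–Varne–Arlen = 14 mi.

14 mi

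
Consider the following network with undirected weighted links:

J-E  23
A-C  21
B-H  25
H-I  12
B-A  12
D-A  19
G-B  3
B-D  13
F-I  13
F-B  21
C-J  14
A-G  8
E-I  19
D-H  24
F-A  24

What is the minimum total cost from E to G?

Settle nodes by increasing distance from E:
E: 0
I: 19  (via E)
J: 23  (via E)
H: 31  (via I)
F: 32  (via I)
C: 37  (via J)
B: 53  (via F)
D: 55  (via H)
A: 56  (via F)
G: 56  (via B)
Shortest route: E–I–F–B–G = 56.

56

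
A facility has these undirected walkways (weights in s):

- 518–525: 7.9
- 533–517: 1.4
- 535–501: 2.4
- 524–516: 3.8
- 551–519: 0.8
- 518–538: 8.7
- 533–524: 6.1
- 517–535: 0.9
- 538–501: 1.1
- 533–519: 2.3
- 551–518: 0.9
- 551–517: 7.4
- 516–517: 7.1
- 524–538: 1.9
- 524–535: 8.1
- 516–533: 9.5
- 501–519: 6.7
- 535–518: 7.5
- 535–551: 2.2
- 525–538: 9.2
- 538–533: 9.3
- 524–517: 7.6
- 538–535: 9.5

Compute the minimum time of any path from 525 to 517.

Compare a few routes:
525–518–551–519–533–517: 7.9+0.9+0.8+2.3+1.4 = 13.3
525–538–501–535–517: 9.2+1.1+2.4+0.9 = 13.6
525–518–551–535–517: 7.9+0.9+2.2+0.9 = 11.9
Cheapest is 525–518–551–535–517 at 11.9 s.

11.9 s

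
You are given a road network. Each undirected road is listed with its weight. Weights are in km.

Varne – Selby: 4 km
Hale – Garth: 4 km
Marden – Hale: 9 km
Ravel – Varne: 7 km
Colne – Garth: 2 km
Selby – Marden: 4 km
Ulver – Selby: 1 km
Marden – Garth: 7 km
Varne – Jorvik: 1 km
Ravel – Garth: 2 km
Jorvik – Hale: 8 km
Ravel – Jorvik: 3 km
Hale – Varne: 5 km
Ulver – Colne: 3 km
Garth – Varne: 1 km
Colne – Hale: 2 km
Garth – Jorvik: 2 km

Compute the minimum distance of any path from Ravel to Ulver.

Compare a few routes:
Ravel → Garth → Colne → Ulver: 2+2+3 = 7
Ravel → Garth → Jorvik → Varne → Selby → Ulver: 2+2+1+4+1 = 10
Ravel → Jorvik → Varne → Selby → Ulver: 3+1+4+1 = 9
Ravel → Garth → Varne → Selby → Ulver: 2+1+4+1 = 8
The minimum is 7 km via Ravel → Garth → Colne → Ulver.

7 km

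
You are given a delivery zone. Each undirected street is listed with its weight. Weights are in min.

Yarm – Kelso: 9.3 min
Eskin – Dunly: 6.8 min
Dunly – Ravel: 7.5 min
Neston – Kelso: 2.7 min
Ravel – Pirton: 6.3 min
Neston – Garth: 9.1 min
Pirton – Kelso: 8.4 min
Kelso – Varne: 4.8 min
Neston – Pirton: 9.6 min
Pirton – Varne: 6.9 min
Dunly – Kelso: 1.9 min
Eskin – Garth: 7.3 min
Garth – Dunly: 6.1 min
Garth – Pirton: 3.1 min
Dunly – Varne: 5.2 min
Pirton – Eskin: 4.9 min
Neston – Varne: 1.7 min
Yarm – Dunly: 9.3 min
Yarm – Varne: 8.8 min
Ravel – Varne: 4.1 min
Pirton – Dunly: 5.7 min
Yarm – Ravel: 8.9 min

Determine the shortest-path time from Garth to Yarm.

Compare a few routes:
Garth–Dunly–Yarm: 6.1+9.3 = 15.4
Garth–Dunly–Kelso–Yarm: 6.1+1.9+9.3 = 17.3
Garth–Pirton–Ravel–Yarm: 3.1+6.3+8.9 = 18.3
Garth–Pirton–Dunly–Yarm: 3.1+5.7+9.3 = 18.1
Cheapest is Garth–Dunly–Yarm at 15.4 min.

15.4 min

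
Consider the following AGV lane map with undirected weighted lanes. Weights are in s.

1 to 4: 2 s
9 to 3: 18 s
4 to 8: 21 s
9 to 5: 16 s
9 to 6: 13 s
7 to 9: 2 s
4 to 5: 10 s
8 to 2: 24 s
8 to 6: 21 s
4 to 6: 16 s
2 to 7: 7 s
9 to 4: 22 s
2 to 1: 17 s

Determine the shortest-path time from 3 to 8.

51 s

Settle nodes by increasing distance from 3:
3: 0
9: 18  (via 3)
7: 20  (via 9)
2: 27  (via 7)
6: 31  (via 9)
5: 34  (via 9)
4: 40  (via 9)
1: 42  (via 4)
8: 51  (via 2)
Shortest route: 3–9–7–2–8 = 51 s.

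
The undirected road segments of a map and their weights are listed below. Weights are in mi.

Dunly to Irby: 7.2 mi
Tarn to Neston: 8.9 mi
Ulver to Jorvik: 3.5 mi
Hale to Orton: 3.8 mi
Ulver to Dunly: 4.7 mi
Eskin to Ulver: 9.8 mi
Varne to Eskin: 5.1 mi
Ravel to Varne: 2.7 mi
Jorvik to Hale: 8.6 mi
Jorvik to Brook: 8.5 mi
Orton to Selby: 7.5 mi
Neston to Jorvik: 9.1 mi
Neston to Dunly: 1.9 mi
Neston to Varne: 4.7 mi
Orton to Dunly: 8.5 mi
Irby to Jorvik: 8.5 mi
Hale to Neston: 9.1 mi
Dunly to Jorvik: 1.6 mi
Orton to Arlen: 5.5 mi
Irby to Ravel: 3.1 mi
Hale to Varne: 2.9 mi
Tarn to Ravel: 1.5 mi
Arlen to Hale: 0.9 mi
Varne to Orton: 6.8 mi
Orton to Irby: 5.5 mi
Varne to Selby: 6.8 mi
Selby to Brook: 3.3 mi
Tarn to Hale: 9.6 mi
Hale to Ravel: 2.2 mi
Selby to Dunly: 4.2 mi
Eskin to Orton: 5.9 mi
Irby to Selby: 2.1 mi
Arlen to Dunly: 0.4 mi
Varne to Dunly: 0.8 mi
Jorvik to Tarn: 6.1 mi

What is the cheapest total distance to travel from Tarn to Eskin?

Candidate routes:
Tarn–Ravel–Varne–Eskin: 1.5+2.7+5.1 = 9.3
Tarn–Ravel–Hale–Varne–Eskin: 1.5+2.2+2.9+5.1 = 11.7
Tarn–Ravel–Hale–Orton–Eskin: 1.5+2.2+3.8+5.9 = 13.4
Tarn–Ravel–Hale–Arlen–Dunly–Varne–Eskin: 1.5+2.2+0.9+0.4+0.8+5.1 = 10.9
The minimum is 9.3 mi via Tarn–Ravel–Varne–Eskin.

9.3 mi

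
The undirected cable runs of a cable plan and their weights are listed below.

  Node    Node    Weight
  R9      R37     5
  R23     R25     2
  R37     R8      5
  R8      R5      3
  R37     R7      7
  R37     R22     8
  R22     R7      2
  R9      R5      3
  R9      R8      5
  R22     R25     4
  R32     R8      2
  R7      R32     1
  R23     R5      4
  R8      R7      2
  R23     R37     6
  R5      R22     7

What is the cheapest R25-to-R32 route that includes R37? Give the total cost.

Best R25 to R37: R25–R23–R37 costing 8
Best R37 to R32: R37–R8–R32 costing 7
Total via R37: 8 + 7 = 15.

15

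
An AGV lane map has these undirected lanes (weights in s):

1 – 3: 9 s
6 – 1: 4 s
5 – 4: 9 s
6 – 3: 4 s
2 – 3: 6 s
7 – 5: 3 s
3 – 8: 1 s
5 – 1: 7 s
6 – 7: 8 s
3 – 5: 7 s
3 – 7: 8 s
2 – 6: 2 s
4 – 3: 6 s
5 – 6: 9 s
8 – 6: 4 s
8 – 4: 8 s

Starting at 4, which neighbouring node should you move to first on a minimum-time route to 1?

3

Compare a few routes:
4 → 3 → 1: 6+9 = 15
4 → 3 → 6 → 1: 6+4+4 = 14
Cheapest is 4 → 3 → 6 → 1 at 14 s.
So from 4 the first move is to 3.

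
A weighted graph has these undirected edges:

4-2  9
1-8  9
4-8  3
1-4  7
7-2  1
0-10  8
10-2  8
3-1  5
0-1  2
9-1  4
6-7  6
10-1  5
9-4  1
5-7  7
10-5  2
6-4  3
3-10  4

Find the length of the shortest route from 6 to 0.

Enumerating some paths:
6 - 4 - 8 - 1 - 0: 3+3+9+2 = 17
6 - 4 - 1 - 0: 3+7+2 = 12
6 - 4 - 9 - 1 - 0: 3+1+4+2 = 10
The minimum is 10 via 6 - 4 - 9 - 1 - 0.

10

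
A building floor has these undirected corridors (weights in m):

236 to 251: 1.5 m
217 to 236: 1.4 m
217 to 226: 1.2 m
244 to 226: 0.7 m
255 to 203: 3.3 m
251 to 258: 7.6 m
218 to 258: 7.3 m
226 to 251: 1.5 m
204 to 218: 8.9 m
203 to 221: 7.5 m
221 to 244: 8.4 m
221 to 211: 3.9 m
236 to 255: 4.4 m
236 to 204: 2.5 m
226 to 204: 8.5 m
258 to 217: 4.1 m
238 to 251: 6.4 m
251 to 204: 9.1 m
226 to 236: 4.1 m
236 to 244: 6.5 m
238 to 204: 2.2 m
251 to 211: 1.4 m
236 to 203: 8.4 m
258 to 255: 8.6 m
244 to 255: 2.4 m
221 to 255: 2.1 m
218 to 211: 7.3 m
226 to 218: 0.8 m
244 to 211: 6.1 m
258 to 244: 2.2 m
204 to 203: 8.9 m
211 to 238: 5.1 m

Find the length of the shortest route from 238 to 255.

Enumerating some paths:
238 - 204 - 236 - 255: 2.2+2.5+4.4 = 9.1
238 - 204 - 236 - 217 - 226 - 244 - 255: 2.2+2.5+1.4+1.2+0.7+2.4 = 10.4
238 - 204 - 236 - 251 - 226 - 244 - 255: 2.2+2.5+1.5+1.5+0.7+2.4 = 10.8
Cheapest is 238 - 204 - 236 - 255 at 9.1 m.

9.1 m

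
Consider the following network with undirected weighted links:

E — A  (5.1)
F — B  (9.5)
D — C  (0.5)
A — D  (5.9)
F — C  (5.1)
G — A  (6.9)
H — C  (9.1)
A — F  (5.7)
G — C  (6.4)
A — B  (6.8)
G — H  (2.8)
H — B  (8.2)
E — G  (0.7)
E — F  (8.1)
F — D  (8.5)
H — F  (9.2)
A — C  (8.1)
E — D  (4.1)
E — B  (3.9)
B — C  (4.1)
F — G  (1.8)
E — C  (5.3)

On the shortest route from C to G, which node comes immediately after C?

D

Candidate routes:
C - E - G: 5.3+0.7 = 6
C - D - E - G: 0.5+4.1+0.7 = 5.3
C - G: 6.4 = 6.4
Cheapest is C - D - E - G at 5.3.
So from C the first move is to D.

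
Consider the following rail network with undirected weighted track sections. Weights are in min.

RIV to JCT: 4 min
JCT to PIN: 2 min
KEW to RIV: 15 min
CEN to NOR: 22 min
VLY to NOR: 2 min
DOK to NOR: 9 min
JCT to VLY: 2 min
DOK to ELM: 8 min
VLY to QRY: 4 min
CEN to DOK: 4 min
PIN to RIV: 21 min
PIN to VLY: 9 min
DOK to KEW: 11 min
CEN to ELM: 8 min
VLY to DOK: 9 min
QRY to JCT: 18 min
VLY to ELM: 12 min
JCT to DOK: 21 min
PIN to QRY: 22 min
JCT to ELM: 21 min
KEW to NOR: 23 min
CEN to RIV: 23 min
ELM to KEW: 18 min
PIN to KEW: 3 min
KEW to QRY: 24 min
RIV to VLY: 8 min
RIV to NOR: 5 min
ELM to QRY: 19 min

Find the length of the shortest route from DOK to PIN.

13 min

Candidate routes:
DOK → NOR → VLY → JCT → PIN: 9+2+2+2 = 15
DOK → KEW → PIN: 11+3 = 14
DOK → VLY → JCT → PIN: 9+2+2 = 13
The minimum is 13 min via DOK → VLY → JCT → PIN.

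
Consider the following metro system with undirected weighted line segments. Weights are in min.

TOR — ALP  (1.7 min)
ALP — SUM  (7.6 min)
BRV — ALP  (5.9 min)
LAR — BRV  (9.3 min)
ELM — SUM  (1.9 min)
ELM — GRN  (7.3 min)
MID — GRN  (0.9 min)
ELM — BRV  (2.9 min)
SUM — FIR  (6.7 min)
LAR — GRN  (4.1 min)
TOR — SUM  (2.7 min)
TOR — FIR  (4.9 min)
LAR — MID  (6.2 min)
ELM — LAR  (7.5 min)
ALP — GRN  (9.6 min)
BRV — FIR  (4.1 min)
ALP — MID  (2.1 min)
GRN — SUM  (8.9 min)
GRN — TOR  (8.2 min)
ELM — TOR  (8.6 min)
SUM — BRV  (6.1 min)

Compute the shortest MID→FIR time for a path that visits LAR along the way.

Best MID to LAR: MID → GRN → LAR costing 5
Shortest LAR→FIR: LAR → BRV → FIR = 13.4
Total via LAR: 5 + 13.4 = 18.4 min.

18.4 min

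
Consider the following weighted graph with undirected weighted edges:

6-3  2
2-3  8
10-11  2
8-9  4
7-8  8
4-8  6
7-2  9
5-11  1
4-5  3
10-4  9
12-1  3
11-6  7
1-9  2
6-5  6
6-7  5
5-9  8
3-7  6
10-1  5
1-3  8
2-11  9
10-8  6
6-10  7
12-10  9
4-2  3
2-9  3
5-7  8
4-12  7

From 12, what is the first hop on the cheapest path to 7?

1

Candidate routes:
12–1–9–2–7: 3+2+3+9 = 17
12–4–5–7: 7+3+8 = 18
12–4–2–7: 7+3+9 = 19
12–1–3–6–7: 3+8+2+5 = 18
The minimum is 17 via 12–1–9–2–7.
So from 12 the first move is to 1.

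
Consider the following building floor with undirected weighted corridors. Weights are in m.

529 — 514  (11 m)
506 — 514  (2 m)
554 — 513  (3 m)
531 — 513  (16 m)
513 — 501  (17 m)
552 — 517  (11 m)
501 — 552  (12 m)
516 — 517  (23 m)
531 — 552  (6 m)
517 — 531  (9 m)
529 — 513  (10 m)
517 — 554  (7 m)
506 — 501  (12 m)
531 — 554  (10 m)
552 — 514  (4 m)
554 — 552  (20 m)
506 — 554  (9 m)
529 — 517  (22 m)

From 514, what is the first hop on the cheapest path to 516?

Compare a few routes:
514 → 506 → 554 → 517 → 516: 2+9+7+23 = 41
514 → 552 → 517 → 516: 4+11+23 = 38
Cheapest is 514 → 552 → 517 → 516 at 38 m.
So from 514 the first move is to 552.

552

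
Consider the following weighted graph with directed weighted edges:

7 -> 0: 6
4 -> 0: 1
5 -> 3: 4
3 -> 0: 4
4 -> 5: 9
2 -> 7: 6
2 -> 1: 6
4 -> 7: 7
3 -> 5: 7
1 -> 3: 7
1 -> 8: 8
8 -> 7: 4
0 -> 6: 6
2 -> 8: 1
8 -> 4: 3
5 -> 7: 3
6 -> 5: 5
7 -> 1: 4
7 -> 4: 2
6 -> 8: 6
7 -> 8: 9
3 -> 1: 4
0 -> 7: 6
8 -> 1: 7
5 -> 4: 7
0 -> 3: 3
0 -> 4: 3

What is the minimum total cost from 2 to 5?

13

Candidate routes:
2 → 8 → 4 → 0 → 3 → 5: 1+3+1+3+7 = 15
2 → 8 → 4 → 5: 1+3+9 = 13
Cheapest is 2 → 8 → 4 → 5 at 13.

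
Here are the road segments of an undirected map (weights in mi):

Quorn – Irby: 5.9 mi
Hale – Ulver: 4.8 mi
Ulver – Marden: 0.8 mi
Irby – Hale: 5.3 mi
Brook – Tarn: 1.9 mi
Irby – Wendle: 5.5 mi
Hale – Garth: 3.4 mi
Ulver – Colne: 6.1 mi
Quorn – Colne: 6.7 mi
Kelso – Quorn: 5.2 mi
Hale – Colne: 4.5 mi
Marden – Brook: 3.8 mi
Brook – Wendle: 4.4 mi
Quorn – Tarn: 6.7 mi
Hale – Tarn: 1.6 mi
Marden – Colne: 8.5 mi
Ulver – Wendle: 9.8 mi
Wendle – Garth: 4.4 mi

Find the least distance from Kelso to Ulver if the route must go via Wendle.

Shortest Kelso→Wendle: Kelso–Quorn–Irby–Wendle = 16.6
Best Wendle to Ulver: Wendle–Brook–Marden–Ulver costing 9
Total via Wendle: 16.6 + 9 = 25.6 mi.

25.6 mi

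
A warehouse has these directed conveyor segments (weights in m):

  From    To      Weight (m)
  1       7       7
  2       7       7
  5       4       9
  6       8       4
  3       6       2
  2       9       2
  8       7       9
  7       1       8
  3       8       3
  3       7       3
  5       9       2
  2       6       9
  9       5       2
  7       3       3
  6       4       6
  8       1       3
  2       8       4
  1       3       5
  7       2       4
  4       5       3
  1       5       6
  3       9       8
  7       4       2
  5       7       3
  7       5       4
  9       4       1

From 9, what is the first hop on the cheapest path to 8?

Compare a few routes:
9 → 4 → 5 → 7 → 3 → 8: 1+3+3+3+3 = 13
9 → 5 → 7 → 2 → 8: 2+3+4+4 = 13
9 → 5 → 7 → 3 → 8: 2+3+3+3 = 11
Cheapest is 9 → 5 → 7 → 3 → 8 at 11 m.
So from 9 the first move is to 5.

5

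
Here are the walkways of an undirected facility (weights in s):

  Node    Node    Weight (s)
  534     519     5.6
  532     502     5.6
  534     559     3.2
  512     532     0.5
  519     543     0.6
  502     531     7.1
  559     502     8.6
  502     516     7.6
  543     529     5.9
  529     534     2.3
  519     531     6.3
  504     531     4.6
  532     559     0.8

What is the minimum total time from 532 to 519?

Compare a few routes:
532–502–531–519: 5.6+7.1+6.3 = 19
532–559–534–519: 0.8+3.2+5.6 = 9.6
532–559–502–531–519: 0.8+8.6+7.1+6.3 = 22.8
532–559–534–529–543–519: 0.8+3.2+2.3+5.9+0.6 = 12.8
Cheapest is 532–559–534–519 at 9.6 s.

9.6 s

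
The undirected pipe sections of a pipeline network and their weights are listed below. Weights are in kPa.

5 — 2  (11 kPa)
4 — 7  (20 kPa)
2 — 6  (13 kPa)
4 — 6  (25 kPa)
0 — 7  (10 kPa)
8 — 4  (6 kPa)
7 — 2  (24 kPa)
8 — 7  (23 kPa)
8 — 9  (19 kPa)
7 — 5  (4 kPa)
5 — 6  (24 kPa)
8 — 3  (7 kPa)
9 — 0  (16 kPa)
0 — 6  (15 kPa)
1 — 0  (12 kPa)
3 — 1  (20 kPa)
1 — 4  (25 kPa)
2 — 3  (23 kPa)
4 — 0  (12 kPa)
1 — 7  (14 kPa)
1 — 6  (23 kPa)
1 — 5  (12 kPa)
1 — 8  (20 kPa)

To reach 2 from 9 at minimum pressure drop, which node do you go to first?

0

Compare a few routes:
9–8–3–2: 19+7+23 = 49
9–0–7–5–2: 16+10+4+11 = 41
9–0–6–2: 16+15+13 = 44
Cheapest is 9–0–7–5–2 at 41 kPa.
So from 9 the first move is to 0.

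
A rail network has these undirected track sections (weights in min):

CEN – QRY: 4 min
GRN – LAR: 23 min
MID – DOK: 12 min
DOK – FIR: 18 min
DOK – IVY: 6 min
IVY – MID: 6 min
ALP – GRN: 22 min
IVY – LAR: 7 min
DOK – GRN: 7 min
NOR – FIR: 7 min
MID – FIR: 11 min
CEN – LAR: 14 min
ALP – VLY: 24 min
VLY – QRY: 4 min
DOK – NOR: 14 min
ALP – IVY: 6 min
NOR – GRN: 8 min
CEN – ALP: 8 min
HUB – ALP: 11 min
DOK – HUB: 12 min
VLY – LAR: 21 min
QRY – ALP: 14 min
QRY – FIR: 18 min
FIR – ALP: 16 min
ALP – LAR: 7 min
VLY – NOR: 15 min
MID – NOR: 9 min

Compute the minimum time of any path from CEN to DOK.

Enumerating some paths:
CEN - ALP - IVY - DOK: 8+6+6 = 20
CEN - LAR - IVY - DOK: 14+7+6 = 27
Cheapest is CEN - ALP - IVY - DOK at 20 min.

20 min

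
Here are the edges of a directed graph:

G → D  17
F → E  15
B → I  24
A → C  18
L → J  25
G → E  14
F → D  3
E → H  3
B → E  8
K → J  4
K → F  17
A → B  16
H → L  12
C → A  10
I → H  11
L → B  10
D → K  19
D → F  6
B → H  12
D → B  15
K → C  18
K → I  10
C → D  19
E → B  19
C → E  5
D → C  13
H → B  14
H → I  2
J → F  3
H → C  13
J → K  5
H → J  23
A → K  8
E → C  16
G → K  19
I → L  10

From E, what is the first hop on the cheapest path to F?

H

Compare a few routes:
E → C → A → K → J → F: 16+10+8+4+3 = 41
E → H → C → A → K → J → F: 3+13+10+8+4+3 = 41
E → H → C → D → F: 3+13+19+6 = 41
E → H → J → F: 3+23+3 = 29
The minimum is 29 via E → H → J → F.
So from E the first move is to H.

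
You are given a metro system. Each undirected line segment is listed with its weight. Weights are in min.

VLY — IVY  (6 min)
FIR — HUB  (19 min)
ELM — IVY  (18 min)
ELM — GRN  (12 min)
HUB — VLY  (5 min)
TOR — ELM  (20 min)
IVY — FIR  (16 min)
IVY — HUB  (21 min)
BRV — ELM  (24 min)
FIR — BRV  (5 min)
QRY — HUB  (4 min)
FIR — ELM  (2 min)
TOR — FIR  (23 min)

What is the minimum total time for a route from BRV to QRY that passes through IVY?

36 min

Best BRV to IVY: BRV–FIR–IVY costing 21
Shortest IVY→QRY: IVY–VLY–HUB–QRY = 15
Total via IVY: 21 + 15 = 36 min.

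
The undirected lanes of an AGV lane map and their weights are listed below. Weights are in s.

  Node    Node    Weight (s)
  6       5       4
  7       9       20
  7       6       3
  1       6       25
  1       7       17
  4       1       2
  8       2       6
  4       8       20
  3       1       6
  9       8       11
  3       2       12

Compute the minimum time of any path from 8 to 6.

34 s

Shortest distances from 8:
8: 0
2: 6  (via 8)
9: 11  (via 8)
3: 18  (via 2)
4: 20  (via 8)
1: 22  (via 4)
7: 31  (via 9)
6: 34  (via 7)
Shortest route: 8–9–7–6 = 34 s.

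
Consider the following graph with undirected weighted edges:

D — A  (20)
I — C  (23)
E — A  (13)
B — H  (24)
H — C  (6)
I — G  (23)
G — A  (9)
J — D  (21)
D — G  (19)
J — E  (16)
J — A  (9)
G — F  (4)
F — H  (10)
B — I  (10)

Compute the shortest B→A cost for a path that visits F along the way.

Best B to F: B–H–F costing 34
Shortest F→A: F–G–A = 13
Total via F: 34 + 13 = 47.

47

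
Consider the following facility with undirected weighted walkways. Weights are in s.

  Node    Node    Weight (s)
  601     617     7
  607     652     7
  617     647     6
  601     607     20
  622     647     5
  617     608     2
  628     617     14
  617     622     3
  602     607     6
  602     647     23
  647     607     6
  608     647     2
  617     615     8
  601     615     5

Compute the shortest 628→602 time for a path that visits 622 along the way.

Shortest 628→622: 628–617–622 = 17
Shortest 622→602: 622–647–607–602 = 17
Total via 622: 17 + 17 = 34 s.

34 s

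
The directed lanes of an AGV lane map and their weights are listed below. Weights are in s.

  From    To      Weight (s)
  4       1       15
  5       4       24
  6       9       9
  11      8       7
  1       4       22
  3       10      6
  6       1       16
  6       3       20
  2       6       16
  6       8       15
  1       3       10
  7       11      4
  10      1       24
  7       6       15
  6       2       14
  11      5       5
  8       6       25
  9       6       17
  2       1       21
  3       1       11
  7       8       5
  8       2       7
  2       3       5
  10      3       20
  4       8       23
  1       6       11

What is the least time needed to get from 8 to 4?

Running Dijkstra from 8:
8: 0
2: 7  (via 8)
3: 12  (via 2)
10: 18  (via 3)
1: 23  (via 3)
6: 23  (via 2)
9: 32  (via 6)
4: 45  (via 1)
Shortest route: 8–2–3–1–4 = 45 s.

45 s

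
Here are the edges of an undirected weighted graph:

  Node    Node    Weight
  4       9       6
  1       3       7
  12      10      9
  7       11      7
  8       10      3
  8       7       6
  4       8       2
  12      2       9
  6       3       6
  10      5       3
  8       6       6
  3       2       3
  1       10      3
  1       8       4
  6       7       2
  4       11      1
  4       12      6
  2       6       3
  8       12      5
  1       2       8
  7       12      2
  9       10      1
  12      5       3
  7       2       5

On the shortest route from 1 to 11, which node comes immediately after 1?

8

Candidate routes:
1–10–8–4–11: 3+3+2+1 = 9
1–8–10–9–4–11: 4+3+1+6+1 = 15
1–10–9–4–11: 3+1+6+1 = 11
1–8–4–11: 4+2+1 = 7
The minimum is 7 via 1–8–4–11.
So from 1 the first move is to 8.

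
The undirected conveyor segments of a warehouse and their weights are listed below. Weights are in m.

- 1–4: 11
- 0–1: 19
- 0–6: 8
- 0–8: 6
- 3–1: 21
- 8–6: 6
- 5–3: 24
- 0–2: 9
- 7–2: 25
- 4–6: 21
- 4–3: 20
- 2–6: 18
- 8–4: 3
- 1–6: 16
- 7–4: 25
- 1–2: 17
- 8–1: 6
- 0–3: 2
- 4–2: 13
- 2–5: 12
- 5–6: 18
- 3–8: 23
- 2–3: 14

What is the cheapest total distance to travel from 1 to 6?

Candidate routes:
1 → 6: 16 = 16
1 → 8 → 0 → 6: 6+6+8 = 20
1 → 4 → 8 → 6: 11+3+6 = 20
1 → 8 → 6: 6+6 = 12
The minimum is 12 m via 1 → 8 → 6.

12 m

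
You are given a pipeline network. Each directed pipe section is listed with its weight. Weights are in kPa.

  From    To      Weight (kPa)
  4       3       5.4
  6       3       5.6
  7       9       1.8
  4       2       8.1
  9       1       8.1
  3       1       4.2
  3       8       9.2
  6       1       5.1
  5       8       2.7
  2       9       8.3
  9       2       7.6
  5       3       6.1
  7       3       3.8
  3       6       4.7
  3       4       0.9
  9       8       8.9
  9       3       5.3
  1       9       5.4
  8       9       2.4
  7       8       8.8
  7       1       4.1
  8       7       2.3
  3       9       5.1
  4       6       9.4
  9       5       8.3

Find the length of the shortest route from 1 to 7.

Enumerating some paths:
1–9–8–7: 5.4+8.9+2.3 = 16.6
1–9–5–8–7: 5.4+8.3+2.7+2.3 = 18.7
1–9–3–8–7: 5.4+5.3+9.2+2.3 = 22.2
Cheapest is 1–9–8–7 at 16.6 kPa.

16.6 kPa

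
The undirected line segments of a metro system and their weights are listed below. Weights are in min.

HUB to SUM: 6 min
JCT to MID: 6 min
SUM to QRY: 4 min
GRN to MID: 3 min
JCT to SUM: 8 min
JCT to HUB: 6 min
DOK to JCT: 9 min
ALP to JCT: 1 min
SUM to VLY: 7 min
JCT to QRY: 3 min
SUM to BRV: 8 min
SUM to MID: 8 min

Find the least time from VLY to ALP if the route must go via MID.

22 min

Shortest VLY→MID: VLY → SUM → MID = 15
Best MID to ALP: MID → JCT → ALP costing 7
Total via MID: 15 + 7 = 22 min.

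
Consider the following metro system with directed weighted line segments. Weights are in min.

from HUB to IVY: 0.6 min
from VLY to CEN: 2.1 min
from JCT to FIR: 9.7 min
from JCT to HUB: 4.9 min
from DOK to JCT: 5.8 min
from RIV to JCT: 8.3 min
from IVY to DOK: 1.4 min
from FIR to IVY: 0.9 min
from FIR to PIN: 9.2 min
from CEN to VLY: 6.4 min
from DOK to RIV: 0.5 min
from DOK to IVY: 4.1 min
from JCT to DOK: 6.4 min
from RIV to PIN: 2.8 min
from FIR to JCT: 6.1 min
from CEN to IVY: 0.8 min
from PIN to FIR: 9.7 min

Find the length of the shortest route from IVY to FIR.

14.4 min

Candidate routes:
IVY → DOK → JCT → FIR: 1.4+5.8+9.7 = 16.9
IVY → DOK → RIV → PIN → FIR: 1.4+0.5+2.8+9.7 = 14.4
The minimum is 14.4 min via IVY → DOK → RIV → PIN → FIR.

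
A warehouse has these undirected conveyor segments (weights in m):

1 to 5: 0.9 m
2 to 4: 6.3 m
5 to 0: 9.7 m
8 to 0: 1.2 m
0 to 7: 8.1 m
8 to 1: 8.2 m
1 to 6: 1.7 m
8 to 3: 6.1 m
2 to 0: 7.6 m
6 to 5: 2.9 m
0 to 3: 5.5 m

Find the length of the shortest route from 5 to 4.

Running Dijkstra from 5:
5: 0
1: 0.9  (via 5)
6: 2.6  (via 1)
8: 9.1  (via 1)
0: 9.7  (via 5)
3: 15.2  (via 8)
2: 17.3  (via 0)
7: 17.8  (via 0)
4: 23.6  (via 2)
Shortest route: 5 → 0 → 2 → 4 = 23.6 m.

23.6 m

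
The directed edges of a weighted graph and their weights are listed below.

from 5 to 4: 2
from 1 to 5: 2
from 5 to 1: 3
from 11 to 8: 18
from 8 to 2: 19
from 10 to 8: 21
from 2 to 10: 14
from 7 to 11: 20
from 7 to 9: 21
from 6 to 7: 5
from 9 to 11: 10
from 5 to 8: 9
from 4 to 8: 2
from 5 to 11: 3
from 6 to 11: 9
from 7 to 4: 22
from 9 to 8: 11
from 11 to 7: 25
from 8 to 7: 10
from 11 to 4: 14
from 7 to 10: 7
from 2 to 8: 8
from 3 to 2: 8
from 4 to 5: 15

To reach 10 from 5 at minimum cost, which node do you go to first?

Candidate routes:
5 → 8 → 7 → 10: 9+10+7 = 26
5 → 4 → 8 → 7 → 10: 2+2+10+7 = 21
5 → 11 → 4 → 8 → 7 → 10: 3+14+2+10+7 = 36
5 → 11 → 7 → 10: 3+25+7 = 35
Cheapest is 5 → 4 → 8 → 7 → 10 at 21.
So from 5 the first move is to 4.

4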